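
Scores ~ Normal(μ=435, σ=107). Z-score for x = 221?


z = (x - μ)/σ = (221 - 435)/107 = -2.0

z = -2.0


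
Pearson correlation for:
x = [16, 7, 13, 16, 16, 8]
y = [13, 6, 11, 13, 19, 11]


n=6, Σx=76, Σy=73, Σxy=993, Σx²=1050, Σy²=977
r = (6×993 - 76×73)/√((6×1050 - 76²)(6×977 - 73²))
= 410/√(524×533) = 410/√279292 ≈ 410/528.4808 ≈ 0.7758

r ≈ 0.7758


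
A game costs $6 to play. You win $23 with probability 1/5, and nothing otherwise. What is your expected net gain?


E[gain] = (23-6)×1/5 + (-6)×4/5
= 17/5 - 24/5 = -7/5

Expected net gain = $-7/5 ≈ $-1.40


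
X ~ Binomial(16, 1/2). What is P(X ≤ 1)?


P(X ≤ 1) = Σ P(X=i) for i=0..1
P(X=0) = 1/65536
P(X=1) = 1/4096
Sum = 17/65536

P(X ≤ 1) = 17/65536 ≈ 0.03%


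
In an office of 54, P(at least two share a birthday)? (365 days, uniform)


P(all different) = Π(365-i)/365 for i=0..53
= 0.016123
P(match) = 1 - 0.016123 = 0.983877

P ≈ 0.9839 ≈ 98.39%


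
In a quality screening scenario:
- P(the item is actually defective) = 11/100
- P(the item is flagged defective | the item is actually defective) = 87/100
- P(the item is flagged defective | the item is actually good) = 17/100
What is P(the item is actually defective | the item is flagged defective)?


Using Bayes' theorem:
P(A|B) = P(B|A)·P(A) / P(B)

P(the item is flagged defective) = 87/100 × 11/100 + 17/100 × 89/100
= 957/10000 + 1513/10000 = 247/1000

P(the item is actually defective|the item is flagged defective) = (957/10000) / (247/1000) = 957/2470

P(the item is actually defective|the item is flagged defective) = 957/2470 ≈ 38.74%


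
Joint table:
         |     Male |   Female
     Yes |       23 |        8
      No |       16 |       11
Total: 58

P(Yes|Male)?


P(Yes|Male) = 23/(23+16) = 23/39

P = 23/39 ≈ 58.97%


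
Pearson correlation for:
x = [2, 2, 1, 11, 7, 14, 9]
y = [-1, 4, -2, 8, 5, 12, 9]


n=7, Σx=46, Σy=35, Σxy=376, Σx²=456, Σy²=335
r = (7×376 - 46×35)/√((7×456 - 46²)(7×335 - 35²))
= 1022/√(1076×1120) = 1022/√1205120 ≈ 1022/1097.7796 ≈ 0.9310

r ≈ 0.9310


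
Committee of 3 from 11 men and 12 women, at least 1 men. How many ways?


Count by #men:
  1M,2W: C(11,1)×C(12,2)=726
  2M,1W: C(11,2)×C(12,1)=660
  3M,0W: C(11,3)×C(12,0)=165
Total = 1551

1551


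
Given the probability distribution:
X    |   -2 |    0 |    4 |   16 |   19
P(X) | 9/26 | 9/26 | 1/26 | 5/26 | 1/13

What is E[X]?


E[X] = Σ x·P(X=x)
= (-2)×(9/26) + (0)×(9/26) + (4)×(1/26) + (16)×(5/26) + (19)×(1/13)
= 4

E[X] = 4


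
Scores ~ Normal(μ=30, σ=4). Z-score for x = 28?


z = (x - μ)/σ = (28 - 30)/4 = -0.5

z = -0.5


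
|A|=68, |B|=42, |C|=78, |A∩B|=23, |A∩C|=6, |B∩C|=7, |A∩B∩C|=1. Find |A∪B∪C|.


|A∪B∪C| = 68+42+78-23-6-7+1 = 153

|A∪B∪C| = 153


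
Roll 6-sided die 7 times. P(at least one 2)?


P(no 2)^7 = (5/6)^7 = 78125/279936
P(≥1) = 1 - 78125/279936 = 201811/279936

P = 201811/279936 ≈ 72.09%


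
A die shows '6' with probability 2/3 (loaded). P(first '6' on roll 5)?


Geometric: P(X=5) = (1-p)^(k-1)×p = (1/3)^4×2/3 = 2/243

P(X=5) = 2/243 ≈ 0.82%


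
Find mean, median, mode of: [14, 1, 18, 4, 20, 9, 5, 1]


Sorted: [1, 1, 4, 5, 9, 14, 18, 20]
Mean = 72/8 = 9
Median = 7
Freq: {14: 1, 1: 2, 18: 1, 4: 1, 20: 1, 9: 1, 5: 1}
Mode: [1]

Mean=9, Median=7, Mode=1


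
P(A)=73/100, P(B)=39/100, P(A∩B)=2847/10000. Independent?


P(A)×P(B) = 2847/10000
P(A∩B) = 2847/10000
Equal ✓ → Independent

Yes, independent


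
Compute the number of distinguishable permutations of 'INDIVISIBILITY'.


Letters: 14, freq: {'I': 6, 'N': 1, 'D': 1, 'V': 1, 'S': 1, 'B': 1, 'L': 1, 'T': 1, 'Y': 1}
14!/(6!×1!×1!×1!×1!×1!×1!×1!×1!) = 87178291200/720 = 121080960

121080960


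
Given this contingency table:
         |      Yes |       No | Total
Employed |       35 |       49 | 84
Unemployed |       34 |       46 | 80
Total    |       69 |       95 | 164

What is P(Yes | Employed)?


P(Yes | Employed) = 35/(35+49) = 35/84 = 5/12

P(Yes|Employed) = 5/12 ≈ 41.67%


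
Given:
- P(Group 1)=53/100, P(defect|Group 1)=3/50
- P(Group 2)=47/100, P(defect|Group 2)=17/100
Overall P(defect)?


P(B) = Σ P(B|Aᵢ)×P(Aᵢ)
  3/50×53/100 = 159/5000
  17/100×47/100 = 799/10000
Sum = 1117/10000

P(defect) = 1117/10000 ≈ 11.17%


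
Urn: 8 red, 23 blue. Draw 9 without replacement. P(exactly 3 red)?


Hypergeometric: C(8,3)×C(23,6)/C(31,9)
= 56×100947/20160075 = 81928/292175

P(X=3) = 81928/292175 ≈ 28.04%


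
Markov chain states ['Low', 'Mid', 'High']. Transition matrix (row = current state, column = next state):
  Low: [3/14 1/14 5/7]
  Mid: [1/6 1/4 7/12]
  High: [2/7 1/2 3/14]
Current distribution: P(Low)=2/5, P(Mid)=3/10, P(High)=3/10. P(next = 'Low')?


P(next=Low) = Σᵢ P(now=i)×P(i→Low)
= 2/5×3/14 + 3/10×1/6 + 3/10×2/7
= 3/35 + 1/20 + 3/35 = 31/140

P = 31/140 ≈ 0.2214


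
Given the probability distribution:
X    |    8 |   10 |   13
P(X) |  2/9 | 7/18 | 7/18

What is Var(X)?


E[X] = 193/18
E[X²] = 713/6
Var(X) = E[X²] - (E[X])² = 713/6 - 37249/324 = 1253/324

Var(X) = 1253/324 ≈ 3.8673


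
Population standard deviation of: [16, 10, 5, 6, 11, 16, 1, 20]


Mean = 85/8
  (16-85/8)²=1849/64
  (10-85/8)²=25/64
  (5-85/8)²=2025/64
  (6-85/8)²=1369/64
  (11-85/8)²=9/64
  (16-85/8)²=1849/64
  (1-85/8)²=5929/64
  (20-85/8)²=5625/64
Σ(x-μ)² = 2335/8
σ² = (2335/8)/8 = 2335/64

σ = √(2335/64) ≈ 6.0402


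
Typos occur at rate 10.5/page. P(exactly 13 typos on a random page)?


Poisson(λ=10.5): P(X=13) = e^(-λ)×λ^k/k!
= e^(-10.5) × 10.5^13 / 13!
≈ 2.753644935e-05 × 1.88564914232e+13 / 6227020800 ≈ 0.083385

P(X=13) ≈ 0.083385 ≈ 8.34%


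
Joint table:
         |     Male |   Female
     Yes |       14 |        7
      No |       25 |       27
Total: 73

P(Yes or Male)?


P(Yes∨Male) = P(Yes) + P(Male) - P(Yes∧Male)
= (21 + 39 - 14)/73 = 46/73

P = 46/73 ≈ 63.01%


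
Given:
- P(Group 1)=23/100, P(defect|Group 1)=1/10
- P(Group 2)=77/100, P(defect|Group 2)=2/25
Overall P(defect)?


P(B) = Σ P(B|Aᵢ)×P(Aᵢ)
  1/10×23/100 = 23/1000
  2/25×77/100 = 77/1250
Sum = 423/5000

P(defect) = 423/5000 ≈ 8.46%


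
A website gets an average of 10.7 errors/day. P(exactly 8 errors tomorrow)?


Poisson(λ=10.7): P(X=8) = e^(-λ)×λ^k/k!
= e^(-10.7) × 10.7^8 / 8!
≈ 2.254493791e-05 × 171818617.983 / 40320 ≈ 0.096072

P(X=8) ≈ 0.096072 ≈ 9.61%


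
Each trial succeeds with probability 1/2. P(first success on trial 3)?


Geometric: P(X=3) = (1-p)^(k-1)×p = (1/2)^2×1/2 = 1/8

P(X=3) = 1/8 ≈ 12.50%


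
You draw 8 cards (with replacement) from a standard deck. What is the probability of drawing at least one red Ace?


P(not a red Ace) = 50/52 = 25/26
P(none in 8 draws) = (25/26)^8 = 152587890625/208827064576
P(≥1 red Ace) = 1 - 152587890625/208827064576 = 56239173951/208827064576

P = 56239173951/208827064576 ≈ 26.93%


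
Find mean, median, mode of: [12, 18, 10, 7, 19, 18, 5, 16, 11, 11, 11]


Sorted: [5, 7, 10, 11, 11, 11, 12, 16, 18, 18, 19]
Mean = 138/11
Median = 11
Freq: {12: 1, 18: 2, 10: 1, 7: 1, 19: 1, 5: 1, 16: 1, 11: 3}
Mode: [11]

Mean=138/11, Median=11, Mode=11


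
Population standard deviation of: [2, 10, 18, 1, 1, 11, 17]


Mean = 60/7
  (2-60/7)²=2116/49
  (10-60/7)²=100/49
  (18-60/7)²=4356/49
  (1-60/7)²=2809/49
  (1-60/7)²=2809/49
  (11-60/7)²=289/49
  (17-60/7)²=3481/49
Σ(x-μ)² = 2280/7
σ² = (2280/7)/7 = 2280/49

σ = √(2280/49) ≈ 6.8213


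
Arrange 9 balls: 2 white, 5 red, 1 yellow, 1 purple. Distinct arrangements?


9!/(2!×5!×1!×1!) = 1512

1512


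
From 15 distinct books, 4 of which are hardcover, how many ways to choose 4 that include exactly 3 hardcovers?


Choose 3 of the 4 hardcovers and 1 of the other 11 books:
C(4,3)×C(11,1) = 4×11 = 44

44


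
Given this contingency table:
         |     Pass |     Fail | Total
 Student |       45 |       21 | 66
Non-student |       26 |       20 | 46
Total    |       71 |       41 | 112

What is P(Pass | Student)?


P(Pass | Student) = 45/(45+21) = 45/66 = 15/22

P(Pass|Student) = 15/22 ≈ 68.18%


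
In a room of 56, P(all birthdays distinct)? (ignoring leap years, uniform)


P(all different) = Π(365-i)/365 for i=0..55
= (365/365)×(364/365)×...×(310/365)
= 0.011668

P ≈ 0.0117 ≈ 1.17%


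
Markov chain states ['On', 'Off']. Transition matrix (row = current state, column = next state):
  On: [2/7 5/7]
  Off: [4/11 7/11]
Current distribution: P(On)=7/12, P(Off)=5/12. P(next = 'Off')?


P(next=Off) = Σᵢ P(now=i)×P(i→Off)
= 7/12×5/7 + 5/12×7/11
= 5/12 + 35/132 = 15/22

P = 15/22 ≈ 0.6818


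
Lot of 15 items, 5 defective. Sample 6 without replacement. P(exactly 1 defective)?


Hypergeometric: C(5,1)×C(10,5)/C(15,6)
= 5×252/5005 = 36/143

P(X=1) = 36/143 ≈ 25.17%


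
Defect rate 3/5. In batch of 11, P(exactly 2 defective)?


Binomial: P(X=2) = C(11,2)×p^2×(1-p)^9
= 55 × 9/25 × 512/1953125 = 50688/9765625

P(X=2) = 50688/9765625 ≈ 0.52%


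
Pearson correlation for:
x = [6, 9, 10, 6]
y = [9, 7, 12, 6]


n=4, Σx=31, Σy=34, Σxy=273, Σx²=253, Σy²=310
r = (4×273 - 31×34)/√((4×253 - 31²)(4×310 - 34²))
= 38/√(51×84) = 38/√4284 ≈ 38/65.4523 ≈ 0.5806

r ≈ 0.5806


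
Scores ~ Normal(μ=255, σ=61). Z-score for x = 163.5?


z = (x - μ)/σ = (163.5 - 255)/61 = -1.5

z = -1.5


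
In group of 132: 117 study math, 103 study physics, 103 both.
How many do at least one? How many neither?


|A∪B| = 117+103-103 = 117
Neither = 132-117 = 15

At least one: 117; Neither: 15


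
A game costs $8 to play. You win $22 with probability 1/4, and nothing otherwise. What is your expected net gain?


E[gain] = (22-8)×1/4 + (-8)×3/4
= 7/2 - 6 = -5/2

Expected net gain = $-5/2 ≈ $-2.50


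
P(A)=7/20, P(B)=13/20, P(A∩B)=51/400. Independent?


P(A)×P(B) = 91/400
P(A∩B) = 51/400
Not equal → NOT independent

No, not independent


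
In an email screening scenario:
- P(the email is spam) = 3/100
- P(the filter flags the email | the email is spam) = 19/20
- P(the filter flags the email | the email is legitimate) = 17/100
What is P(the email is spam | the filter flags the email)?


Using Bayes' theorem:
P(A|B) = P(B|A)·P(A) / P(B)

P(the filter flags the email) = 19/20 × 3/100 + 17/100 × 97/100
= 57/2000 + 1649/10000 = 967/5000

P(the email is spam|the filter flags the email) = (57/2000) / (967/5000) = 285/1934

P(the email is spam|the filter flags the email) = 285/1934 ≈ 14.74%


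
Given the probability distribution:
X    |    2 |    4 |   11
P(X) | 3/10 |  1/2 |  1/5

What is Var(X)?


E[X] = 24/5
E[X²] = 167/5
Var(X) = E[X²] - (E[X])² = 167/5 - 576/25 = 259/25

Var(X) = 259/25 ≈ 10.3600


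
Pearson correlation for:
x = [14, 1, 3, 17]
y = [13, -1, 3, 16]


n=4, Σx=35, Σy=31, Σxy=462, Σx²=495, Σy²=435
r = (4×462 - 35×31)/√((4×495 - 35²)(4×435 - 31²))
= 763/√(755×779) = 763/√588145 ≈ 763/766.9061 ≈ 0.9949

r ≈ 0.9949


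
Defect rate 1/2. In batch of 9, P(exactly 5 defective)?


Binomial: P(X=5) = C(9,5)×p^5×(1-p)^4
= 126 × 1/32 × 1/16 = 63/256

P(X=5) = 63/256 ≈ 24.61%


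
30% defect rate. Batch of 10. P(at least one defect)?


P(all good) = (7/10)^10 = 282475249/10000000000
P(≥1 defect) = 9717524751/10000000000

P = 9717524751/10000000000 ≈ 97.18%


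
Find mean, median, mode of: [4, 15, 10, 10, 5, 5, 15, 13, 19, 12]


Sorted: [4, 5, 5, 10, 10, 12, 13, 15, 15, 19]
Mean = 108/10 = 54/5
Median = 11
Freq: {4: 1, 15: 2, 10: 2, 5: 2, 13: 1, 19: 1, 12: 1}
Mode: [5, 10, 15]

Mean=54/5, Median=11, Mode=[5, 10, 15]


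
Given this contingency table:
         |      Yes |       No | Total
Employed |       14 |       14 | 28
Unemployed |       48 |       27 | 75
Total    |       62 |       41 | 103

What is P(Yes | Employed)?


P(Yes | Employed) = 14/(14+14) = 14/28 = 1/2

P(Yes|Employed) = 1/2 ≈ 50.00%


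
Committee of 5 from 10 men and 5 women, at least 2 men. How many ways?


Count by #men:
  2M,3W: C(10,2)×C(5,3)=450
  3M,2W: C(10,3)×C(5,2)=1200
  4M,1W: C(10,4)×C(5,1)=1050
  5M,0W: C(10,5)×C(5,0)=252
Total = 2952

2952


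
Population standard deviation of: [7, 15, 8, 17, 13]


Mean = 60/5 = 12
  (7-12)²=25
  (15-12)²=9
  (8-12)²=16
  (17-12)²=25
  (13-12)²=1
Σ(x-μ)² = 76
σ² = 76/5

σ = √(76/5) ≈ 3.8987


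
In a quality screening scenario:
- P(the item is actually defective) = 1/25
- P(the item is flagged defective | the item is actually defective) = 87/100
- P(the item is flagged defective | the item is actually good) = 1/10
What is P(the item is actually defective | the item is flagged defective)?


Using Bayes' theorem:
P(A|B) = P(B|A)·P(A) / P(B)

P(the item is flagged defective) = 87/100 × 1/25 + 1/10 × 24/25
= 87/2500 + 12/125 = 327/2500

P(the item is actually defective|the item is flagged defective) = (87/2500) / (327/2500) = 29/109

P(the item is actually defective|the item is flagged defective) = 29/109 ≈ 26.61%


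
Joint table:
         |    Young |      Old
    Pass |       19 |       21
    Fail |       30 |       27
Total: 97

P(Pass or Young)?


P(Pass∨Young) = P(Pass) + P(Young) - P(Pass∧Young)
= (40 + 49 - 19)/97 = 70/97

P = 70/97 ≈ 72.16%


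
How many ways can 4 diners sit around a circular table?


Circular arrangements of 4 distinct objects: fix one position to break rotational symmetry.
(n-1)! = 3! = 6

6


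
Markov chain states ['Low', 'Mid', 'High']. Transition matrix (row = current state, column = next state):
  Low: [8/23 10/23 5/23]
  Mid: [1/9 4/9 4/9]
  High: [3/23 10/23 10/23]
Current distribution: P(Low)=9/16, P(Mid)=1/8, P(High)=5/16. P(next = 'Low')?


P(next=Low) = Σᵢ P(now=i)×P(i→Low)
= 9/16×8/23 + 1/8×1/9 + 5/16×3/23
= 9/46 + 1/72 + 15/368 = 829/3312

P = 829/3312 ≈ 0.2503


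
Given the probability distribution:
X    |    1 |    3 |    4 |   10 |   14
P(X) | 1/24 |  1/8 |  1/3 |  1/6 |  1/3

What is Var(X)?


E[X] = 97/12
E[X²] = 177/2
Var(X) = E[X²] - (E[X])² = 177/2 - 9409/144 = 3335/144

Var(X) = 3335/144 ≈ 23.1597


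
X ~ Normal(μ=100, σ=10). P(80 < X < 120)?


z₁=(80-100)/10=-2.0, z₂=(120-100)/10=2.0
P = Φ(2.0) - Φ(-2.0) = 0.977250 - 0.022750 = 0.954500 ≈ 0.9545

P(80 < X < 120) ≈ 0.9545


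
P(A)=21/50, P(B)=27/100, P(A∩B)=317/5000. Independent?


P(A)×P(B) = 567/5000
P(A∩B) = 317/5000
Not equal → NOT independent

No, not independent


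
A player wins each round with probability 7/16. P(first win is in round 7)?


Geometric: P(X=7) = (1-p)^(k-1)×p = (9/16)^6×7/16 = 3720087/268435456

P(X=7) = 3720087/268435456 ≈ 1.39%


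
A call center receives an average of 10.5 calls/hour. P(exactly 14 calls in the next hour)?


Poisson(λ=10.5): P(X=14) = e^(-λ)×λ^k/k!
= e^(-10.5) × 10.5^14 / 14!
≈ 2.753644935e-05 × 1.97993159944e+14 / 87178291200 ≈ 0.062539

P(X=14) ≈ 0.062539 ≈ 6.25%


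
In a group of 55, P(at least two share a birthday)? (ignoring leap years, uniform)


P(all different) = Π(365-i)/365 for i=0..54
= 0.013738
P(match) = 1 - 0.013738 = 0.986262

P ≈ 0.9863 ≈ 98.63%


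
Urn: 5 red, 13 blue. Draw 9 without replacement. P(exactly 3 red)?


Hypergeometric: C(5,3)×C(13,6)/C(18,9)
= 10×1716/48620 = 6/17

P(X=3) = 6/17 ≈ 35.29%


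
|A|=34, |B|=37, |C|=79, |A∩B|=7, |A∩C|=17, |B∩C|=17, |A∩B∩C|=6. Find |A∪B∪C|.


|A∪B∪C| = 34+37+79-7-17-17+6 = 115

|A∪B∪C| = 115


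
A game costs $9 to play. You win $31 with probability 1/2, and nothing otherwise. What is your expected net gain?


E[gain] = (31-9)×1/2 + (-9)×1/2
= 11 - 9/2 = 13/2

Expected net gain = $13/2 ≈ $6.50


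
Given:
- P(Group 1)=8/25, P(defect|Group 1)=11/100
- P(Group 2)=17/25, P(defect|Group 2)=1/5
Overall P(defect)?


P(B) = Σ P(B|Aᵢ)×P(Aᵢ)
  11/100×8/25 = 22/625
  1/5×17/25 = 17/125
Sum = 107/625

P(defect) = 107/625 ≈ 17.12%


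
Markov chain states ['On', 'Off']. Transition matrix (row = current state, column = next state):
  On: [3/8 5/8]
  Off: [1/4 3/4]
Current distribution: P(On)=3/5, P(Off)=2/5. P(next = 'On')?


P(next=On) = Σᵢ P(now=i)×P(i→On)
= 3/5×3/8 + 2/5×1/4
= 9/40 + 1/10 = 13/40

P = 13/40 ≈ 0.3250


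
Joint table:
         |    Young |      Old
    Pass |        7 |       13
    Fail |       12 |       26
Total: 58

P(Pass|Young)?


P(Pass|Young) = 7/(7+12) = 7/19

P = 7/19 ≈ 36.84%


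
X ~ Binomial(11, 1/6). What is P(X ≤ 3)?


P(X ≤ 3) = Σ P(X=i) for i=0..3
P(X=0) = 48828125/362797056
P(X=1) = 107421875/362797056
P(X=2) = 107421875/362797056
P(X=3) = 21484375/120932352
Sum = 13671875/15116544

P(X ≤ 3) = 13671875/15116544 ≈ 90.44%


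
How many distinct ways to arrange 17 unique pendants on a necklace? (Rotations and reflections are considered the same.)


Free circular arrangements: rotations and reflections both identified.
(n-1)!/2 = 16!/2 = 20922789888000/2 = 10461394944000

10461394944000


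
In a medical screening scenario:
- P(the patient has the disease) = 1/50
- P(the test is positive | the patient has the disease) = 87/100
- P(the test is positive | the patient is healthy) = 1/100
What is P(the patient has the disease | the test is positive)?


Using Bayes' theorem:
P(A|B) = P(B|A)·P(A) / P(B)

P(the test is positive) = 87/100 × 1/50 + 1/100 × 49/50
= 87/5000 + 49/5000 = 17/625

P(the patient has the disease|the test is positive) = (87/5000) / (17/625) = 87/136

P(the patient has the disease|the test is positive) = 87/136 ≈ 63.97%


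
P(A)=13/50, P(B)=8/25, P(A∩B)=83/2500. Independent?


P(A)×P(B) = 52/625
P(A∩B) = 83/2500
Not equal → NOT independent

No, not independent


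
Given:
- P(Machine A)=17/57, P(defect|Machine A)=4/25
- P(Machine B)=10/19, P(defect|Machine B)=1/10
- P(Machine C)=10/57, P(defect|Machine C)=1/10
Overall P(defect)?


P(B) = Σ P(B|Aᵢ)×P(Aᵢ)
  4/25×17/57 = 68/1425
  1/10×10/19 = 1/19
  1/10×10/57 = 1/57
Sum = 56/475

P(defect) = 56/475 ≈ 11.79%


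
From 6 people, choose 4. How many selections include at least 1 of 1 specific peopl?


Complement: C(6,4) - C(5,4) = 15 - 5 = 10

10


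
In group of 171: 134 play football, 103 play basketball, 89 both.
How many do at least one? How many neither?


|A∪B| = 134+103-89 = 148
Neither = 171-148 = 23

At least one: 148; Neither: 23


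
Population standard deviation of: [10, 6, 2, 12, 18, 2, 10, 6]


Mean = 66/8 = 33/4
  (10-33/4)²=49/16
  (6-33/4)²=81/16
  (2-33/4)²=625/16
  (12-33/4)²=225/16
  (18-33/4)²=1521/16
  (2-33/4)²=625/16
  (10-33/4)²=49/16
  (6-33/4)²=81/16
Σ(x-μ)² = 407/2
σ² = (407/2)/8 = 407/16

σ = √(407/16) ≈ 5.0436


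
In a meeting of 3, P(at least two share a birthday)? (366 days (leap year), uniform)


P(all different) = Π(366-i)/366 for i=0..2
= 0.991818
P(match) = 1 - 0.991818 = 0.008182

P ≈ 0.0082 ≈ 0.82%


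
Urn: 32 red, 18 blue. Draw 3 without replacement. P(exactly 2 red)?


Hypergeometric: C(32,2)×C(18,1)/C(50,3)
= 496×18/19600 = 558/1225

P(X=2) = 558/1225 ≈ 45.55%


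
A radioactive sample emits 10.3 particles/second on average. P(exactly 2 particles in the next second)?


Poisson(λ=10.3): P(X=2) = e^(-λ)×λ^k/k!
= e^(-10.3) × 10.3^2 / 2!
≈ 3.363309519e-05 × 106.09 / 2 ≈ 0.001784

P(X=2) ≈ 0.001784 ≈ 0.18%


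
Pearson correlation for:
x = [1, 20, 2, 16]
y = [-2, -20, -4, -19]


n=4, Σx=39, Σy=-45, Σxy=-714, Σx²=661, Σy²=781
r = (4×(-714) - 39×(-45))/√((4×661 - 39²)(4×781 - (-45)²))
= -1101/√(1123×1099) = -1101/√1234177 ≈ -1101/1110.9352 ≈ -0.9911

r ≈ -0.9911


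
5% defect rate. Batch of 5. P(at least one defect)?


P(all good) = (19/20)^5 = 2476099/3200000
P(≥1 defect) = 723901/3200000

P = 723901/3200000 ≈ 22.62%


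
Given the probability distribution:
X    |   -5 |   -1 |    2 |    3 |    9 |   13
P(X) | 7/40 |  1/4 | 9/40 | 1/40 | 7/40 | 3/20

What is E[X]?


E[X] = Σ x·P(X=x)
= (-5)×(7/40) + (-1)×(1/4) + (2)×(9/40) + (3)×(1/40) + (9)×(7/40) + (13)×(3/20)
= 117/40

E[X] = 117/40


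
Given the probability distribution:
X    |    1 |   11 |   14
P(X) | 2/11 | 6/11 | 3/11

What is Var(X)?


E[X] = 10
E[X²] = 1316/11
Var(X) = E[X²] - (E[X])² = 1316/11 - 100 = 216/11

Var(X) = 216/11 ≈ 19.6364


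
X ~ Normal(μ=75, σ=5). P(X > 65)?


z = (65-75)/5 = -2.0
P(X > 65) = 1 - P(Z ≤ -2.0) = 1 - 0.0228 = 0.9772

P(X > 65) ≈ 0.9772


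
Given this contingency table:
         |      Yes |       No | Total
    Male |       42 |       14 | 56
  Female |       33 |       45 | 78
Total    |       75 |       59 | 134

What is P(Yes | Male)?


P(Yes | Male) = 42/(42+14) = 42/56 = 3/4

P(Yes|Male) = 3/4 ≈ 75.00%


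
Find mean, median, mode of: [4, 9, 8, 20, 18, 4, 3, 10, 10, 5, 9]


Sorted: [3, 4, 4, 5, 8, 9, 9, 10, 10, 18, 20]
Mean = 100/11
Median = 9
Freq: {4: 2, 9: 2, 8: 1, 20: 1, 18: 1, 3: 1, 10: 2, 5: 1}
Mode: [4, 9, 10]

Mean=100/11, Median=9, Mode=[4, 9, 10]


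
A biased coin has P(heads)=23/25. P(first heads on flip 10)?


Geometric: P(X=10) = (1-p)^(k-1)×p = (2/25)^9×23/25 = 11776/95367431640625

P(X=10) = 11776/95367431640625 ≈ 0.00%


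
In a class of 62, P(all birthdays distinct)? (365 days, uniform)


P(all different) = Π(365-i)/365 for i=0..61
= (365/365)×(364/365)×...×(304/365)
= 0.004090

P ≈ 0.0041 ≈ 0.41%


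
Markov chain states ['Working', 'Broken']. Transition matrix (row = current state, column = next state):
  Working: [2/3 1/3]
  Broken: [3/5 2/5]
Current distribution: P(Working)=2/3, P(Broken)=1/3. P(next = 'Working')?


P(next=Working) = Σᵢ P(now=i)×P(i→Working)
= 2/3×2/3 + 1/3×3/5
= 4/9 + 1/5 = 29/45

P = 29/45 ≈ 0.6444


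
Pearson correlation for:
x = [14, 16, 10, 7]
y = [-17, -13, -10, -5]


n=4, Σx=47, Σy=-45, Σxy=-581, Σx²=601, Σy²=583
r = (4×(-581) - 47×(-45))/√((4×601 - 47²)(4×583 - (-45)²))
= -209/√(195×307) = -209/√59865 ≈ -209/244.6733 ≈ -0.8542

r ≈ -0.8542


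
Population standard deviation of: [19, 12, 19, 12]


Mean = 62/4 = 31/2
  (19-31/2)²=49/4
  (12-31/2)²=49/4
  (19-31/2)²=49/4
  (12-31/2)²=49/4
Σ(x-μ)² = 49
σ² = 49/4

σ = √(49/4) ≈ 3.5000


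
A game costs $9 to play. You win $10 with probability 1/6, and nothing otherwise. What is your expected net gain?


E[gain] = (10-9)×1/6 + (-9)×5/6
= 1/6 - 15/2 = -22/3

Expected net gain = $-22/3 ≈ $-7.33


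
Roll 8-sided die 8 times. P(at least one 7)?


P(no 7)^8 = (7/8)^8 = 5764801/16777216
P(≥1) = 1 - 5764801/16777216 = 11012415/16777216

P = 11012415/16777216 ≈ 65.64%


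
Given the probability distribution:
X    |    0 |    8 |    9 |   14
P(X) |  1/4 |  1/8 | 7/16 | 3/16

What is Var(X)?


E[X] = 121/16
E[X²] = 1283/16
Var(X) = E[X²] - (E[X])² = 1283/16 - 14641/256 = 5887/256

Var(X) = 5887/256 ≈ 22.9961


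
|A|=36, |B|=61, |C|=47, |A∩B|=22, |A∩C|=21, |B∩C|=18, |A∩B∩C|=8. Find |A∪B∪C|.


|A∪B∪C| = 36+61+47-22-21-18+8 = 91

|A∪B∪C| = 91


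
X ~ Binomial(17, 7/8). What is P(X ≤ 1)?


P(X ≤ 1) = Σ P(X=i) for i=0..1
P(X=0) = 1/2251799813685248
P(X=1) = 119/2251799813685248
Sum = 15/281474976710656

P(X ≤ 1) = 15/281474976710656 ≈ 0.00%


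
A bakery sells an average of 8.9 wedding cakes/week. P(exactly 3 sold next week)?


Poisson(λ=8.9): P(X=3) = e^(-λ)×λ^k/k!
= e^(-8.9) × 8.9^3 / 3!
≈ 0.0001363889265 × 704.969 / 6 ≈ 0.016025

P(X=3) ≈ 0.016025 ≈ 1.60%


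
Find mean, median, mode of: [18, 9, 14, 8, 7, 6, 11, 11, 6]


Sorted: [6, 6, 7, 8, 9, 11, 11, 14, 18]
Mean = 90/9 = 10
Median = 9
Freq: {18: 1, 9: 1, 14: 1, 8: 1, 7: 1, 6: 2, 11: 2}
Mode: [6, 11]

Mean=10, Median=9, Mode=[6, 11]


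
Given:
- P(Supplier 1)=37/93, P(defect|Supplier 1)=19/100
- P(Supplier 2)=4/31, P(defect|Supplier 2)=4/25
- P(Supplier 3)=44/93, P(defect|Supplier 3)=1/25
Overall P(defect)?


P(B) = Σ P(B|Aᵢ)×P(Aᵢ)
  19/100×37/93 = 703/9300
  4/25×4/31 = 16/775
  1/25×44/93 = 44/2325
Sum = 357/3100

P(defect) = 357/3100 ≈ 11.52%


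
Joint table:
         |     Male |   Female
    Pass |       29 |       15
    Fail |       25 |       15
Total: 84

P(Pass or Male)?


P(Pass∨Male) = P(Pass) + P(Male) - P(Pass∧Male)
= (44 + 54 - 29)/84 = 69/84 = 23/28

P = 23/28 ≈ 82.14%


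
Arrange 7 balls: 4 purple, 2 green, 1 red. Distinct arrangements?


7!/(4!×2!×1!) = 105

105


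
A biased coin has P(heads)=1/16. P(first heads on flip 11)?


Geometric: P(X=11) = (1-p)^(k-1)×p = (15/16)^10×1/16 = 576650390625/17592186044416

P(X=11) = 576650390625/17592186044416 ≈ 3.28%


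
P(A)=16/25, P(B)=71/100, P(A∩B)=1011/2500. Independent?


P(A)×P(B) = 284/625
P(A∩B) = 1011/2500
Not equal → NOT independent

No, not independent


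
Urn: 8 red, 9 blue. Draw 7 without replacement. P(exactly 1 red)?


Hypergeometric: C(8,1)×C(9,6)/C(17,7)
= 8×84/19448 = 84/2431

P(X=1) = 84/2431 ≈ 3.46%


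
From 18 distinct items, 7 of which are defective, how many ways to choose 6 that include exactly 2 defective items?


Choose 2 of the 7 defective items and 4 of the other 11 items:
C(7,2)×C(11,4) = 21×330 = 6930

6930


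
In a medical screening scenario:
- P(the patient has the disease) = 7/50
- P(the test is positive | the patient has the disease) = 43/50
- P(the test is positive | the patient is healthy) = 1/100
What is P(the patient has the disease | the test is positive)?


Using Bayes' theorem:
P(A|B) = P(B|A)·P(A) / P(B)

P(the test is positive) = 43/50 × 7/50 + 1/100 × 43/50
= 301/2500 + 43/5000 = 129/1000

P(the patient has the disease|the test is positive) = (301/2500) / (129/1000) = 14/15

P(the patient has the disease|the test is positive) = 14/15 ≈ 93.33%


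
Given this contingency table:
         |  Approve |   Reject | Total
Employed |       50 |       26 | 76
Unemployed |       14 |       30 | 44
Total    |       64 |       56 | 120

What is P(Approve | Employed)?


P(Approve | Employed) = 50/(50+26) = 50/76 = 25/38

P(Approve|Employed) = 25/38 ≈ 65.79%


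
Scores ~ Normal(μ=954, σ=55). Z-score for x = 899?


z = (x - μ)/σ = (899 - 954)/55 = -1.0

z = -1.0


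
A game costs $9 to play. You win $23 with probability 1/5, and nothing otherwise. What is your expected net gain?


E[gain] = (23-9)×1/5 + (-9)×4/5
= 14/5 - 36/5 = -22/5

Expected net gain = $-22/5 ≈ $-4.40


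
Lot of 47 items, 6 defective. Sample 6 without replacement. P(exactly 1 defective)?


Hypergeometric: C(6,1)×C(41,5)/C(47,6)
= 6×749398/10737573 = 1498796/3579191

P(X=1) = 1498796/3579191 ≈ 41.88%


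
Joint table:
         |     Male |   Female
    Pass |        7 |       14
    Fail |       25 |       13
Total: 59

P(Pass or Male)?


P(Pass∨Male) = P(Pass) + P(Male) - P(Pass∧Male)
= (21 + 32 - 7)/59 = 46/59

P = 46/59 ≈ 77.97%


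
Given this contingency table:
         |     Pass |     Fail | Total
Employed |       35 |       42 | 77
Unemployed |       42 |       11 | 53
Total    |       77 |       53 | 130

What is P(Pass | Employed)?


P(Pass | Employed) = 35/(35+42) = 35/77 = 5/11

P(Pass|Employed) = 5/11 ≈ 45.45%


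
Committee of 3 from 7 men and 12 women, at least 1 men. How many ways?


Count by #men:
  1M,2W: C(7,1)×C(12,2)=462
  2M,1W: C(7,2)×C(12,1)=252
  3M,0W: C(7,3)×C(12,0)=35
Total = 749

749


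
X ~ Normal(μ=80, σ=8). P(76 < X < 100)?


z₁=(76-80)/8=-0.5, z₂=(100-80)/8=2.5
P = Φ(2.5) - Φ(-0.5) = 0.993790 - 0.308538 = 0.685252 ≈ 0.6853

P(76 < X < 100) ≈ 0.6853


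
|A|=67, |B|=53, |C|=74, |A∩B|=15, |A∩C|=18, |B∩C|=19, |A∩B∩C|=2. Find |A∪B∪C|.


|A∪B∪C| = 67+53+74-15-18-19+2 = 144

|A∪B∪C| = 144


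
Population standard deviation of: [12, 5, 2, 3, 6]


Mean = 28/5
  (12-28/5)²=1024/25
  (5-28/5)²=9/25
  (2-28/5)²=324/25
  (3-28/5)²=169/25
  (6-28/5)²=4/25
Σ(x-μ)² = 306/5
σ² = (306/5)/5 = 306/25

σ = √(306/25) ≈ 3.4986


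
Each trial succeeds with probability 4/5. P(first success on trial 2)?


Geometric: P(X=2) = (1-p)^(k-1)×p = (1/5)^1×4/5 = 4/25

P(X=2) = 4/25 ≈ 16.00%


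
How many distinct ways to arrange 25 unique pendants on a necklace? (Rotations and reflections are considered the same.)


Free circular arrangements: rotations and reflections both identified.
(n-1)!/2 = 24!/2 = 620448401733239439360000/2 = 310224200866619719680000

310224200866619719680000


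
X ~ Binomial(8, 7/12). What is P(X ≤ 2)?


P(X ≤ 2) = Σ P(X=i) for i=0..2
P(X=0) = 390625/429981696
P(X=1) = 546875/53747712
P(X=2) = 5359375/107495424
Sum = 8734375/143327232

P(X ≤ 2) = 8734375/143327232 ≈ 6.09%


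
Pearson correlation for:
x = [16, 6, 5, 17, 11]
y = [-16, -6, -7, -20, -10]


n=5, Σx=55, Σy=-59, Σxy=-777, Σx²=727, Σy²=841
r = (5×(-777) - 55×(-59))/√((5×727 - 55²)(5×841 - (-59)²))
= -640/√(610×724) = -640/√441640 ≈ -640/664.5600 ≈ -0.9630

r ≈ -0.9630


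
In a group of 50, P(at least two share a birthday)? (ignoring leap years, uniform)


P(all different) = Π(365-i)/365 for i=0..49
= 0.029626
P(match) = 1 - 0.029626 = 0.970374

P ≈ 0.9704 ≈ 97.04%


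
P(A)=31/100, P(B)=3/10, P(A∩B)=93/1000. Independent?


P(A)×P(B) = 93/1000
P(A∩B) = 93/1000
Equal ✓ → Independent

Yes, independent


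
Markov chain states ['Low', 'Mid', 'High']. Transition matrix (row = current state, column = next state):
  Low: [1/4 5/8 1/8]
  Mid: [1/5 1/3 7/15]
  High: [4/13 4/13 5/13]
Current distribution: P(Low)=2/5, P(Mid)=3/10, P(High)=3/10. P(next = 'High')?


P(next=High) = Σᵢ P(now=i)×P(i→High)
= 2/5×1/8 + 3/10×7/15 + 3/10×5/13
= 1/20 + 7/50 + 3/26 = 397/1300

P = 397/1300 ≈ 0.3054


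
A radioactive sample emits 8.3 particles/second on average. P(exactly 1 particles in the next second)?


Poisson(λ=8.3): P(X=1) = e^(-λ)×λ^k/k!
= e^(-8.3) × 8.3^1 / 1!
≈ 0.0002485168271 × 8.3 / 1 ≈ 0.002063

P(X=1) ≈ 0.002063 ≈ 0.21%


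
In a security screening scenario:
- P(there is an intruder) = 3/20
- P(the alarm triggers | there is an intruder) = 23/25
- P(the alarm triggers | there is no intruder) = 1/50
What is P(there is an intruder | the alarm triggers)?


Using Bayes' theorem:
P(A|B) = P(B|A)·P(A) / P(B)

P(the alarm triggers) = 23/25 × 3/20 + 1/50 × 17/20
= 69/500 + 17/1000 = 31/200

P(there is an intruder|the alarm triggers) = (69/500) / (31/200) = 138/155

P(there is an intruder|the alarm triggers) = 138/155 ≈ 89.03%


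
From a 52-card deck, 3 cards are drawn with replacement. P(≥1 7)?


P(not a 7) = 48/52 = 12/13
P(none in 3 draws) = (12/13)^3 = 1728/2197
P(≥1 7) = 1 - 1728/2197 = 469/2197

P = 469/2197 ≈ 21.35%


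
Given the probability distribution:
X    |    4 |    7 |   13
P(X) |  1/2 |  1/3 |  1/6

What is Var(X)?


E[X] = 13/2
E[X²] = 105/2
Var(X) = E[X²] - (E[X])² = 105/2 - 169/4 = 41/4

Var(X) = 41/4 ≈ 10.2500


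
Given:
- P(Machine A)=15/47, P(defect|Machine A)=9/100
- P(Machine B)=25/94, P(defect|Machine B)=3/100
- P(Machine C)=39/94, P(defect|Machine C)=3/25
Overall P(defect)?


P(B) = Σ P(B|Aᵢ)×P(Aᵢ)
  9/100×15/47 = 27/940
  3/100×25/94 = 3/376
  3/25×39/94 = 117/2350
Sum = 813/9400

P(defect) = 813/9400 ≈ 8.65%


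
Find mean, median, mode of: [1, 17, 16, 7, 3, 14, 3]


Sorted: [1, 3, 3, 7, 14, 16, 17]
Mean = 61/7
Median = 7
Freq: {1: 1, 17: 1, 16: 1, 7: 1, 3: 2, 14: 1}
Mode: [3]

Mean=61/7, Median=7, Mode=3


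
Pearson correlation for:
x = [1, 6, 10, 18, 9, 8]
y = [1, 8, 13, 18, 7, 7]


n=6, Σx=52, Σy=54, Σxy=622, Σx²=606, Σy²=656
r = (6×622 - 52×54)/√((6×606 - 52²)(6×656 - 54²))
= 924/√(932×1020) = 924/√950640 ≈ 924/975.0077 ≈ 0.9477

r ≈ 0.9477


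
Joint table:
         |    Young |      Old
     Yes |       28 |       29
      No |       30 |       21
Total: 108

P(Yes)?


P(Yes) = (28+29)/108 = 57/108 = 19/36

P(Yes) = 19/36 ≈ 52.78%


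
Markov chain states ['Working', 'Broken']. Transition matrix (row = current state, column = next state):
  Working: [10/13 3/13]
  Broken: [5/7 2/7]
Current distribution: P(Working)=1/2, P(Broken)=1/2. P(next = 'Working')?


P(next=Working) = Σᵢ P(now=i)×P(i→Working)
= 1/2×10/13 + 1/2×5/7
= 5/13 + 5/14 = 135/182

P = 135/182 ≈ 0.7418


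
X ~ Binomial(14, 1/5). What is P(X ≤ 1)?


P(X ≤ 1) = Σ P(X=i) for i=0..1
P(X=0) = 268435456/6103515625
P(X=1) = 939524096/6103515625
Sum = 1207959552/6103515625

P(X ≤ 1) = 1207959552/6103515625 ≈ 19.79%


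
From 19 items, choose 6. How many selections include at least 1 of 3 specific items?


Complement: C(19,6) - C(16,6) = 27132 - 8008 = 19124

19124


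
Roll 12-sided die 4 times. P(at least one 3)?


P(no 3)^4 = (11/12)^4 = 14641/20736
P(≥1) = 1 - 14641/20736 = 6095/20736

P = 6095/20736 ≈ 29.39%


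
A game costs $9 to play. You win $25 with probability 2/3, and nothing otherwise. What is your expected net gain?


E[gain] = (25-9)×2/3 + (-9)×1/3
= 32/3 - 3 = 23/3

Expected net gain = $23/3 ≈ $7.67


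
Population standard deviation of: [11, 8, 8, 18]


Mean = 45/4
  (11-45/4)²=1/16
  (8-45/4)²=169/16
  (8-45/4)²=169/16
  (18-45/4)²=729/16
Σ(x-μ)² = 267/4
σ² = (267/4)/4 = 267/16

σ = √(267/16) ≈ 4.0850


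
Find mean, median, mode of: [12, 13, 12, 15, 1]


Sorted: [1, 12, 12, 13, 15]
Mean = 53/5
Median = 12
Freq: {12: 2, 13: 1, 15: 1, 1: 1}
Mode: [12]

Mean=53/5, Median=12, Mode=12


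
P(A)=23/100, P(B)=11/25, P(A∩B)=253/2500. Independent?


P(A)×P(B) = 253/2500
P(A∩B) = 253/2500
Equal ✓ → Independent

Yes, independent


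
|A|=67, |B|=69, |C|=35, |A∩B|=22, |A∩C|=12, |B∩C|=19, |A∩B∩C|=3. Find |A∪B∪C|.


|A∪B∪C| = 67+69+35-22-12-19+3 = 121

|A∪B∪C| = 121


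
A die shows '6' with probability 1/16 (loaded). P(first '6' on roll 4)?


Geometric: P(X=4) = (1-p)^(k-1)×p = (15/16)^3×1/16 = 3375/65536

P(X=4) = 3375/65536 ≈ 5.15%


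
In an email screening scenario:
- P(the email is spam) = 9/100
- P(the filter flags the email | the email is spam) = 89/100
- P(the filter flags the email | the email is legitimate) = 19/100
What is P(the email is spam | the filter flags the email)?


Using Bayes' theorem:
P(A|B) = P(B|A)·P(A) / P(B)

P(the filter flags the email) = 89/100 × 9/100 + 19/100 × 91/100
= 801/10000 + 1729/10000 = 253/1000

P(the email is spam|the filter flags the email) = (801/10000) / (253/1000) = 801/2530

P(the email is spam|the filter flags the email) = 801/2530 ≈ 31.66%


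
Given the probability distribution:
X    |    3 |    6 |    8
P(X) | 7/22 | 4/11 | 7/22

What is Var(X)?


E[X] = 125/22
E[X²] = 799/22
Var(X) = E[X²] - (E[X])² = 799/22 - 15625/484 = 1953/484

Var(X) = 1953/484 ≈ 4.0351


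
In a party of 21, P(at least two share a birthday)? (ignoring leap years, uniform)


P(all different) = Π(365-i)/365 for i=0..20
= 0.556312
P(match) = 1 - 0.556312 = 0.443688

P ≈ 0.4437 ≈ 44.37%


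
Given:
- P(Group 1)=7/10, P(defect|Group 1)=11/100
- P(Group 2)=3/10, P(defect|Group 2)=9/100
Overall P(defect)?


P(B) = Σ P(B|Aᵢ)×P(Aᵢ)
  11/100×7/10 = 77/1000
  9/100×3/10 = 27/1000
Sum = 13/125

P(defect) = 13/125 ≈ 10.40%


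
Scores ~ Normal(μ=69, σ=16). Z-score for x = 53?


z = (x - μ)/σ = (53 - 69)/16 = -1.0

z = -1.0


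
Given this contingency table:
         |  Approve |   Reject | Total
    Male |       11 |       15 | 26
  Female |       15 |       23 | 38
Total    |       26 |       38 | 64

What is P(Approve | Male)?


P(Approve | Male) = 11/(11+15) = 11/26

P(Approve|Male) = 11/26 ≈ 42.31%


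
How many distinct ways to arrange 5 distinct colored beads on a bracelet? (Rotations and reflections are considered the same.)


Free circular arrangements: rotations and reflections both identified.
(n-1)!/2 = 4!/2 = 24/2 = 12

12


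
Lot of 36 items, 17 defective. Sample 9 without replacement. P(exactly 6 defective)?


Hypergeometric: C(17,6)×C(19,3)/C(36,9)
= 12376×969/94143280 = 12597/98890

P(X=6) = 12597/98890 ≈ 12.74%


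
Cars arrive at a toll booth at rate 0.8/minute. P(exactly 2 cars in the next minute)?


Poisson(λ=0.8): P(X=2) = e^(-λ)×λ^k/k!
= e^(-0.8) × 0.8^2 / 2!
≈ 0.4493289641 × 0.64 / 2 ≈ 0.143785

P(X=2) ≈ 0.143785 ≈ 14.38%


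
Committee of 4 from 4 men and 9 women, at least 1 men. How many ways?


Count by #men:
  1M,3W: C(4,1)×C(9,3)=336
  2M,2W: C(4,2)×C(9,2)=216
  3M,1W: C(4,3)×C(9,1)=36
  4M,0W: C(4,4)×C(9,0)=1
Total = 589

589


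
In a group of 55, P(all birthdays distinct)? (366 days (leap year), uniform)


P(all different) = Π(366-i)/366 for i=0..54
= (366/366)×(365/366)×...×(312/366)
= 0.013909

P ≈ 0.0139 ≈ 1.39%


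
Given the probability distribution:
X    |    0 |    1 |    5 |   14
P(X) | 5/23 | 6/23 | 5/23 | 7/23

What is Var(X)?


E[X] = 129/23
E[X²] = 1503/23
Var(X) = E[X²] - (E[X])² = 1503/23 - 16641/529 = 17928/529

Var(X) = 17928/529 ≈ 33.8904


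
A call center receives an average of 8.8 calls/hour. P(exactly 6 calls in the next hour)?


Poisson(λ=8.8): P(X=6) = e^(-λ)×λ^k/k!
= e^(-8.8) × 8.8^6 / 6!
≈ 0.0001507330751 × 464404.086784 / 720 ≈ 0.097224

P(X=6) ≈ 0.097224 ≈ 9.72%


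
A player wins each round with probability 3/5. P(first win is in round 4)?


Geometric: P(X=4) = (1-p)^(k-1)×p = (2/5)^3×3/5 = 24/625

P(X=4) = 24/625 ≈ 3.84%


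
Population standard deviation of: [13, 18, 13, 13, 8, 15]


Mean = 80/6 = 40/3
  (13-40/3)²=1/9
  (18-40/3)²=196/9
  (13-40/3)²=1/9
  (13-40/3)²=1/9
  (8-40/3)²=256/9
  (15-40/3)²=25/9
Σ(x-μ)² = 160/3
σ² = (160/3)/6 = 80/9

σ = √(80/9) ≈ 2.9814


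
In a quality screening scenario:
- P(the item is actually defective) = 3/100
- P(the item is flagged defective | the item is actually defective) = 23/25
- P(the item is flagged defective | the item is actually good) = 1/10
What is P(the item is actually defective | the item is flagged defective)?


Using Bayes' theorem:
P(A|B) = P(B|A)·P(A) / P(B)

P(the item is flagged defective) = 23/25 × 3/100 + 1/10 × 97/100
= 69/2500 + 97/1000 = 623/5000

P(the item is actually defective|the item is flagged defective) = (69/2500) / (623/5000) = 138/623

P(the item is actually defective|the item is flagged defective) = 138/623 ≈ 22.15%


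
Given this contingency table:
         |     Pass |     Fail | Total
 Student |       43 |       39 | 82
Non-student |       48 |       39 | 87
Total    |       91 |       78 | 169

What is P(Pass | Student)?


P(Pass | Student) = 43/(43+39) = 43/82

P(Pass|Student) = 43/82 ≈ 52.44%


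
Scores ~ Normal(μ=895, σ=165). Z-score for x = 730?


z = (x - μ)/σ = (730 - 895)/165 = -1.0

z = -1.0


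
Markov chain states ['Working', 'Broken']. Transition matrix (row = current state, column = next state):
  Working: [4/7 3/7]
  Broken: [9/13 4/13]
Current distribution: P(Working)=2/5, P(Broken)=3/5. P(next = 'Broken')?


P(next=Broken) = Σᵢ P(now=i)×P(i→Broken)
= 2/5×3/7 + 3/5×4/13
= 6/35 + 12/65 = 162/455

P = 162/455 ≈ 0.3560


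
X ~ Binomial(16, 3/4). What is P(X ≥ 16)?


P(X ≥ 16) = Σ P(X=i) for i=16..16
P(X=16) = 43046721/4294967296
Sum = 43046721/4294967296

P(X ≥ 16) = 43046721/4294967296 ≈ 1.00%


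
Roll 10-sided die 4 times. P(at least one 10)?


P(no 10)^4 = (9/10)^4 = 6561/10000
P(≥1) = 1 - 6561/10000 = 3439/10000

P = 3439/10000 ≈ 34.39%
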